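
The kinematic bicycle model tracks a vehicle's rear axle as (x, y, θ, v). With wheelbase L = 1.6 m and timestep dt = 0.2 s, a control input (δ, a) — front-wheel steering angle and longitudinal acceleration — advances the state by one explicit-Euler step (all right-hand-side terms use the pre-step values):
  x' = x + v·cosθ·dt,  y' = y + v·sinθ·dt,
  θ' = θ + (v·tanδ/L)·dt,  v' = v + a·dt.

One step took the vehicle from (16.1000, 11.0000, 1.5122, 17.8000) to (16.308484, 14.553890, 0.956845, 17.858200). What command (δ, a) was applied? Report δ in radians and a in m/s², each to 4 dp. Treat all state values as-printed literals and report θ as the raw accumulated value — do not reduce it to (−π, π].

δ = -0.2446, a = 0.2910

a = (v'−v)/dt = (0.058200)/0.2 = 0.2910
Δθ = θ'−θ = -0.555355;  (v·dt/L) = 17.8000·0.2/1.6 = 2.225000
tan δ = Δθ·L/(v·dt) = -0.249598  →  δ = -0.2446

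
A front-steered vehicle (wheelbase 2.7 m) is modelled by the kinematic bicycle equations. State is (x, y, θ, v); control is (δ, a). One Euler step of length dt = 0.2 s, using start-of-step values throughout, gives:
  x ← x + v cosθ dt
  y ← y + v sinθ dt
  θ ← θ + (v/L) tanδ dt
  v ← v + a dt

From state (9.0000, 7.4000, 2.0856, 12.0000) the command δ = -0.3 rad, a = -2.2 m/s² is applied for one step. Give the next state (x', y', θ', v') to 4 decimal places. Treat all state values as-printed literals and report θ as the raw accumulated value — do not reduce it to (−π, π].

(7.8183, 9.4889, 1.8106, 11.5600)

x' = 9.0000 + 12.0000·cos(2.0856)·0.2 = 7.8183
y' = 7.4000 + 12.0000·sin(2.0856)·0.2 = 9.4889
θ' = 2.0856 + (12.0000/2.7)·tan(-0.3)·0.2 = 1.8106
v' = 12.0000 − 2.2000·0.2 = 11.5600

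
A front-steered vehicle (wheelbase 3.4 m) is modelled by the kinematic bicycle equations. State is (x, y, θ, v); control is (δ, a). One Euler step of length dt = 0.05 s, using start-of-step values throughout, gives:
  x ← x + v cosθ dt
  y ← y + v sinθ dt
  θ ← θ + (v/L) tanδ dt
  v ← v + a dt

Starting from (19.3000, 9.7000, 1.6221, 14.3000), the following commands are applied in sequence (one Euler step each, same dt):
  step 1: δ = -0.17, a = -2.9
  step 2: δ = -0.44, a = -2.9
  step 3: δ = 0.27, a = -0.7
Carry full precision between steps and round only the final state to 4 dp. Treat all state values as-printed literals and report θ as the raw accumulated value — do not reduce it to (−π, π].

(19.3105, 11.8198, 1.5450, 13.9750)

after step 1 (δ=-0.17, a=-2.9): (19.263334, 10.414059, 1.586002, 14.155000)
after step 2 (δ=-0.44, a=-2.9): (19.252573, 11.121727, 1.488003, 14.010000)
after step 3 (δ=0.27, a=-0.7): (19.310503, 11.819828, 1.545023, 13.975000)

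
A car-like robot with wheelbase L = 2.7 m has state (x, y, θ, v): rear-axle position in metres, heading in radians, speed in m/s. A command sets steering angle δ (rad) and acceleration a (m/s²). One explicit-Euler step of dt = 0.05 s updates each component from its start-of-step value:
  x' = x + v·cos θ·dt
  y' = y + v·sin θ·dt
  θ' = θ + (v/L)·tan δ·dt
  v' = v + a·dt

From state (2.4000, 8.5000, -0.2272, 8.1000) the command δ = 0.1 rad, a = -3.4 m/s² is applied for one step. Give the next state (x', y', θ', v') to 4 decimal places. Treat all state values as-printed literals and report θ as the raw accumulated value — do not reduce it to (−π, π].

(2.7946, 8.4088, -0.2121, 7.9300)

x' = 2.4000 + 8.1000·cos(-0.2272)·0.05 = 2.7946
y' = 8.5000 + 8.1000·sin(-0.2272)·0.05 = 8.4088
θ' = -0.2272 + (8.1000/2.7)·tan(0.1)·0.05 = -0.2121
v' = 8.1000 − 3.4000·0.05 = 7.9300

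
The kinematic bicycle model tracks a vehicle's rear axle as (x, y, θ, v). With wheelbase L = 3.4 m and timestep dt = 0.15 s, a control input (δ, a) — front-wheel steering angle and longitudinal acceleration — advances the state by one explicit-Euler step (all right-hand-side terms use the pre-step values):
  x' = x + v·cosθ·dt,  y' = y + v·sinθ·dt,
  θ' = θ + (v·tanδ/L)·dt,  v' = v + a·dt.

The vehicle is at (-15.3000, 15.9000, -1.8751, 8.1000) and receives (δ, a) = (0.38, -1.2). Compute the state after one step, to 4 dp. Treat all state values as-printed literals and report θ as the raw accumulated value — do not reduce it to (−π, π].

x' = -15.3000 + 8.1000·cos(-1.8751)·0.15 = -15.6640
y' = 15.9000 + 8.1000·sin(-1.8751)·0.15 = 14.7408
θ' = -1.8751 + (8.1000/3.4)·tan(0.38)·0.15 = -1.7324
v' = 8.1000 − 1.2000·0.15 = 7.9200

(-15.6640, 14.7408, -1.7324, 7.9200)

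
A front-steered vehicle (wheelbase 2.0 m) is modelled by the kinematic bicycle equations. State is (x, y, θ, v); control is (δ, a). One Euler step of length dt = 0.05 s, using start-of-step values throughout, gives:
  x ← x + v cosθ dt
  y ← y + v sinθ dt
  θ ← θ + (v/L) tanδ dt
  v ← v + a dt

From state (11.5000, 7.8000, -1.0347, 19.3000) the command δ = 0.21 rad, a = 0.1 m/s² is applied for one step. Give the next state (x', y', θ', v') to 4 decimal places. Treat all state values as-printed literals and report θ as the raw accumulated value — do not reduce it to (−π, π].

x' = 11.5000 + 19.3000·cos(-1.0347)·0.05 = 11.9929
y' = 7.8000 + 19.3000·sin(-1.0347)·0.05 = 6.9704
θ' = -1.0347 + (19.3000/2.0)·tan(0.21)·0.05 = -0.9319
v' = 19.3000 + 0.1000·0.05 = 19.3050

(11.9929, 6.9704, -0.9319, 19.3050)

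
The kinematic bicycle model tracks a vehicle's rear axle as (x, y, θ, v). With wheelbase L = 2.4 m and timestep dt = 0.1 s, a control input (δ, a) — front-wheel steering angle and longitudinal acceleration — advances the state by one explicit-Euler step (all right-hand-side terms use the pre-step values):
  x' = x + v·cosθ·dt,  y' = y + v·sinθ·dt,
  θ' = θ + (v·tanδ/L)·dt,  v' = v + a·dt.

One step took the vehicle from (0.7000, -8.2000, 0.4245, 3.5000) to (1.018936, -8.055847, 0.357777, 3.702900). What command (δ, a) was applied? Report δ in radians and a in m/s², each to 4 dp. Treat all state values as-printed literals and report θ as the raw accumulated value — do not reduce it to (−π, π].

a = (v'−v)/dt = (0.202900)/0.1 = 2.0290
Δθ = θ'−θ = -0.066723;  (v·dt/L) = 3.5000·0.1/2.4 = 0.145833
tan δ = Δθ·L/(v·dt) = -0.457529  →  δ = -0.4291

δ = -0.4291, a = 2.0290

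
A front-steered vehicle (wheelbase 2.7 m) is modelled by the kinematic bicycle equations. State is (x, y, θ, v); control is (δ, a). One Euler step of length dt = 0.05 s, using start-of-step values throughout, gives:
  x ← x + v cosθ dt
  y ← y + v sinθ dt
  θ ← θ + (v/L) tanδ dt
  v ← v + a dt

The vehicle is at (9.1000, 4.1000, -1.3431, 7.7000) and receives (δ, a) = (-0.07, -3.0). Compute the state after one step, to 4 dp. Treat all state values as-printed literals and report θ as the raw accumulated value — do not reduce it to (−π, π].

x' = 9.1000 + 7.7000·cos(-1.3431)·0.05 = 9.1869
y' = 4.1000 + 7.7000·sin(-1.3431)·0.05 = 3.7249
θ' = -1.3431 + (7.7000/2.7)·tan(-0.07)·0.05 = -1.3531
v' = 7.7000 − 3.0000·0.05 = 7.5500

(9.1869, 3.7249, -1.3531, 7.5500)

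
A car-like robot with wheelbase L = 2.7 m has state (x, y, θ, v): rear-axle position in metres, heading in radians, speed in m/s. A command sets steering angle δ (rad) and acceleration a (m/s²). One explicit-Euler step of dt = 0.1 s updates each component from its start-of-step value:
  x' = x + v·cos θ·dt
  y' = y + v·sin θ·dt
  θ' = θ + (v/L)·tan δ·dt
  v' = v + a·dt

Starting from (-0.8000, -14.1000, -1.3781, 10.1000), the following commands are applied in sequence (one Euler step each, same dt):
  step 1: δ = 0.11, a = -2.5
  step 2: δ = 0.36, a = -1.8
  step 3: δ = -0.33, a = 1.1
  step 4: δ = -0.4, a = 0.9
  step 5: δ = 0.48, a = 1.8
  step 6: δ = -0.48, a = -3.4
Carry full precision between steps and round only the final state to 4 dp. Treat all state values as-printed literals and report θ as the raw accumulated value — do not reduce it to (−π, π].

(0.5909, -19.8452, -1.4788, 9.7100)

after step 1 (δ=0.11, a=-2.5): (-0.606579, -15.091306, -1.336785, 9.850000)
after step 2 (δ=0.36, a=-1.8): (-0.378176, -16.049459, -1.199468, 9.670000)
after step 3 (δ=-0.33, a=1.1): (-0.027296, -16.950554, -1.322142, 9.780000)
after step 4 (δ=-0.4, a=0.9): (0.213389, -17.898476, -1.475287, 9.870000)
after step 5 (δ=0.48, a=1.8): (0.307513, -18.880977, -1.284975, 10.050000)
after step 6 (δ=-0.48, a=-3.4): (0.590868, -19.845205, -1.478758, 9.710000)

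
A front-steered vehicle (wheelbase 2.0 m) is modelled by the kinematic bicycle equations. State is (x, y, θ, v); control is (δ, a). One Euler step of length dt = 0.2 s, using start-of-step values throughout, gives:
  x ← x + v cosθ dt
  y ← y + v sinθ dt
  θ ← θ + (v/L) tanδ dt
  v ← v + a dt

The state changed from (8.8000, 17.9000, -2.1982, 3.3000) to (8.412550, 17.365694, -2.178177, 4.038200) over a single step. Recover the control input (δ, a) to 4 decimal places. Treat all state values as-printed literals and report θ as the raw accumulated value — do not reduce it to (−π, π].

δ = 0.0606, a = 3.6910

a = (v'−v)/dt = (0.738200)/0.2 = 3.6910
Δθ = θ'−θ = 0.020023;  (v·dt/L) = 3.3000·0.2/2.0 = 0.330000
tan δ = Δθ·L/(v·dt) = 0.060676  →  δ = 0.0606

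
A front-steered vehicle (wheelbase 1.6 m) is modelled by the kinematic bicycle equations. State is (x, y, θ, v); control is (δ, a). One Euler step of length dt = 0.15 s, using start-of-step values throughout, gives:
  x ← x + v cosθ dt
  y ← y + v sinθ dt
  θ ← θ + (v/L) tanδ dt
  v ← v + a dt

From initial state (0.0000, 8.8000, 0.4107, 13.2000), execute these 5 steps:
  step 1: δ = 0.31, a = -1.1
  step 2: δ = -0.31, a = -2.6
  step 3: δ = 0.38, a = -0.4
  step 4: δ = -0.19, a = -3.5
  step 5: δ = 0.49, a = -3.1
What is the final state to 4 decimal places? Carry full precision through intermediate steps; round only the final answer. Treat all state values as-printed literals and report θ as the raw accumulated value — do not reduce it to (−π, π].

after step 1 (δ=0.31, a=-1.1): (1.815346, 9.590517, 0.807105, 13.035000)
after step 2 (δ=-0.31, a=-2.6): (3.167582, 11.002771, 0.415655, 12.645000)
after step 3 (δ=0.38, a=-0.4): (4.902827, 11.768659, 0.889146, 12.585000)
after step 4 (δ=-0.19, a=-3.5): (6.092252, 13.234561, 0.662239, 12.060000)
after step 5 (δ=0.49, a=-3.1): (7.518861, 14.346887, 1.265301, 11.595000)

(7.5189, 14.3469, 1.2653, 11.5950)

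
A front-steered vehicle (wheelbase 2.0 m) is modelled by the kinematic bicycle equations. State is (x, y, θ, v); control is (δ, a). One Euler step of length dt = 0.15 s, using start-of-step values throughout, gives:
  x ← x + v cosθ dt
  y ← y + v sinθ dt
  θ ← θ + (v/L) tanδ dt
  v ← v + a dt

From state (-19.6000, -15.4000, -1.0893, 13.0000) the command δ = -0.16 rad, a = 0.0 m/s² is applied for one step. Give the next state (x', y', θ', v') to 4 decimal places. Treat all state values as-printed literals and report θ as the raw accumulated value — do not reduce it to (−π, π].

(-18.6969, -17.1283, -1.2466, 13.0000)

x' = -19.6000 + 13.0000·cos(-1.0893)·0.15 = -18.6969
y' = -15.4000 + 13.0000·sin(-1.0893)·0.15 = -17.1283
θ' = -1.0893 + (13.0000/2.0)·tan(-0.16)·0.15 = -1.2466
v' = 13.0000 + 0.0000·0.15 = 13.0000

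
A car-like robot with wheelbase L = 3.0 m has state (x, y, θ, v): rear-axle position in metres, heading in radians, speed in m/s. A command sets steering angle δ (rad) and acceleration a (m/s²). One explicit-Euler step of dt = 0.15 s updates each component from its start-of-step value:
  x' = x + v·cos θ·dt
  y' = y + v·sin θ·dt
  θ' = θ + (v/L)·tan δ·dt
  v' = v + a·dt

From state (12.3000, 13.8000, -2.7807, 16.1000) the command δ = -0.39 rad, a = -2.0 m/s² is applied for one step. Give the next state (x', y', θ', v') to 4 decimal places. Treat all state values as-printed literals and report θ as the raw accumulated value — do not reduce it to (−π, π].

x' = 12.3000 + 16.1000·cos(-2.7807)·0.15 = 10.0406
y' = 13.8000 + 16.1000·sin(-2.7807)·0.15 = 12.9472
θ' = -2.7807 + (16.1000/3.0)·tan(-0.39)·0.15 = -3.1116
v' = 16.1000 − 2.0000·0.15 = 15.8000

(10.0406, 12.9472, -3.1116, 15.8000)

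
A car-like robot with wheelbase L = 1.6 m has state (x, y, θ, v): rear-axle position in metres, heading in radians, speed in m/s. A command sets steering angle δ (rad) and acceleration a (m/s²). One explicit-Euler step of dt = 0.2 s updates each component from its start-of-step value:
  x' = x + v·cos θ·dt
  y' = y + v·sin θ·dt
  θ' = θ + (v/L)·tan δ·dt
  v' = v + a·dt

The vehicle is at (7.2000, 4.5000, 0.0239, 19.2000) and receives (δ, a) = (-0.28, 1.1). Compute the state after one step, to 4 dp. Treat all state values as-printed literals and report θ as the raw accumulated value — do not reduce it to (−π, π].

(11.0389, 4.5918, -0.6662, 19.4200)

x' = 7.2000 + 19.2000·cos(0.0239)·0.2 = 11.0389
y' = 4.5000 + 19.2000·sin(0.0239)·0.2 = 4.5918
θ' = 0.0239 + (19.2000/1.6)·tan(-0.28)·0.2 = -0.6662
v' = 19.2000 + 1.1000·0.2 = 19.4200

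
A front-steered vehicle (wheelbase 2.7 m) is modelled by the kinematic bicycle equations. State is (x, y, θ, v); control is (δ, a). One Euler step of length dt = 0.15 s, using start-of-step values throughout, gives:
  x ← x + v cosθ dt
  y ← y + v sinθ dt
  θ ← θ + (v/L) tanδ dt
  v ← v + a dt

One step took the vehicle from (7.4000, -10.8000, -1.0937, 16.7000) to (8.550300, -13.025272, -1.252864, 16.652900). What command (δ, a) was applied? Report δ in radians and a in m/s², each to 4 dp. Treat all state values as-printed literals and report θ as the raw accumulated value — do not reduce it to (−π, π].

a = (v'−v)/dt = (-0.047100)/0.15 = -0.3140
Δθ = θ'−θ = -0.159164;  (v·dt/L) = 16.7000·0.15/2.7 = 0.927778
tan δ = Δθ·L/(v·dt) = -0.171554  →  δ = -0.1699

δ = -0.1699, a = -0.3140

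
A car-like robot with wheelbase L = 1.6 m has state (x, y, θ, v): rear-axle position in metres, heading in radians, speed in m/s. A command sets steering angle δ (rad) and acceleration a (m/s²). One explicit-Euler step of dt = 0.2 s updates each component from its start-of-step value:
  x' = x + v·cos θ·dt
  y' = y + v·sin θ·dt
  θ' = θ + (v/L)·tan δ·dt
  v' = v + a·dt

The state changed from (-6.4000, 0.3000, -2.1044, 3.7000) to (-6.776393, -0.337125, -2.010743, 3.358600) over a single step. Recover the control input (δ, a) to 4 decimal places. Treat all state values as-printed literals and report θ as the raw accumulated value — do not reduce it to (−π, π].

δ = 0.1998, a = -1.7070

a = (v'−v)/dt = (-0.341400)/0.2 = -1.7070
Δθ = θ'−θ = 0.093657;  (v·dt/L) = 3.7000·0.2/1.6 = 0.462500
tan δ = Δθ·L/(v·dt) = 0.202502  →  δ = 0.1998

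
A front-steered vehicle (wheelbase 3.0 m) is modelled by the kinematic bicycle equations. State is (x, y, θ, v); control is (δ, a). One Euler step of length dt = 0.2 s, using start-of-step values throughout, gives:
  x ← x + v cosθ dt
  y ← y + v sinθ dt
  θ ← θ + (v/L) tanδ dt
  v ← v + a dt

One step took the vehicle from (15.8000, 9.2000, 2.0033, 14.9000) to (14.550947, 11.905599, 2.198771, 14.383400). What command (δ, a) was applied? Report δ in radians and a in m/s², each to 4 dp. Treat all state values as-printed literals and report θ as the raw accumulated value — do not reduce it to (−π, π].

a = (v'−v)/dt = (-0.516600)/0.2 = -2.5830
Δθ = θ'−θ = 0.195471;  (v·dt/L) = 14.9000·0.2/3.0 = 0.993333
tan δ = Δθ·L/(v·dt) = 0.196783  →  δ = 0.1943

δ = 0.1943, a = -2.5830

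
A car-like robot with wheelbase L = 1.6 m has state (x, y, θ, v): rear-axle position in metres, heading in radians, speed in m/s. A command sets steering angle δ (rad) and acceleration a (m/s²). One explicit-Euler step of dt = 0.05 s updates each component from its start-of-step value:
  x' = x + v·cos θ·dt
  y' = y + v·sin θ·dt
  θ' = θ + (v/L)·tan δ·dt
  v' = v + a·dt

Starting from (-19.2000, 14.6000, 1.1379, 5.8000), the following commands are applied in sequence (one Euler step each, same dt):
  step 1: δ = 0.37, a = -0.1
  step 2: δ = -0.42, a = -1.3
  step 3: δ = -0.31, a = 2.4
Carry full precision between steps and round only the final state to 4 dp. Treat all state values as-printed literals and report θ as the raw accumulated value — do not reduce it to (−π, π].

after step 1 (δ=0.37, a=-0.1): (-19.078345, 14.863249, 1.208200, 5.795000)
after step 2 (δ=-0.42, a=-1.3): (-18.975569, 15.134159, 1.127329, 5.730000)
after step 3 (δ=-0.31, a=2.4): (-18.852640, 15.392946, 1.069970, 5.850000)

(-18.8526, 15.3929, 1.0700, 5.8500)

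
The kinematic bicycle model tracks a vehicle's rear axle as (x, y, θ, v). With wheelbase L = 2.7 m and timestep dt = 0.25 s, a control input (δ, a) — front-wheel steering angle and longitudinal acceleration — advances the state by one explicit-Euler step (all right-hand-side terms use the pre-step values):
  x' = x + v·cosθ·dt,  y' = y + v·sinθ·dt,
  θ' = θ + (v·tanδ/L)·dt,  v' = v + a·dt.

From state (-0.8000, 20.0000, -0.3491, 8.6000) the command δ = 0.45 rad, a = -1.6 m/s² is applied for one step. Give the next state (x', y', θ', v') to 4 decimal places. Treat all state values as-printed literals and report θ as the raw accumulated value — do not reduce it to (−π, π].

x' = -0.8000 + 8.6000·cos(-0.3491)·0.25 = 1.2203
y' = 20.0000 + 8.6000·sin(-0.3491)·0.25 = 19.2646
θ' = -0.3491 + (8.6000/2.7)·tan(0.45)·0.25 = 0.0356
v' = 8.6000 − 1.6000·0.25 = 8.2000

(1.2203, 19.2646, 0.0356, 8.2000)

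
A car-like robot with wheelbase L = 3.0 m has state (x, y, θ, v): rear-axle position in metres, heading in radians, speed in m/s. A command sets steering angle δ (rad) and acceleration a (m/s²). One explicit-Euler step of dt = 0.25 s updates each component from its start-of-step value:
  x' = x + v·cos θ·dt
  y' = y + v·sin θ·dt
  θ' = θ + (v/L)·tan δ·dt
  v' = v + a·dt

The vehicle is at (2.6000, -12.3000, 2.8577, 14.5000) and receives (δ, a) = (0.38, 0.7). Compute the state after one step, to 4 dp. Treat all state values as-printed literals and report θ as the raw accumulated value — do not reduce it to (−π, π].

x' = 2.6000 + 14.5000·cos(2.8577)·0.25 = -0.8799
y' = -12.3000 + 14.5000·sin(2.8577)·0.25 = -11.2847
θ' = 2.8577 + (14.5000/3.0)·tan(0.38)·0.25 = 3.3403
v' = 14.5000 + 0.7000·0.25 = 14.6750

(-0.8799, -11.2847, 3.3403, 14.6750)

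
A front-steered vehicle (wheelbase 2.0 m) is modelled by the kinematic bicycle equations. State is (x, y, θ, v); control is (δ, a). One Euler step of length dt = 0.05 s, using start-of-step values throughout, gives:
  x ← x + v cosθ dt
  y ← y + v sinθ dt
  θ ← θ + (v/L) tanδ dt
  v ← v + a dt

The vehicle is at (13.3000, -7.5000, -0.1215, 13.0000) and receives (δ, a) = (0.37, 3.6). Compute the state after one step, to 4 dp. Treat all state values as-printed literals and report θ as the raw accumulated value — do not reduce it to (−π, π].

(13.9452, -7.5788, 0.0046, 13.1800)

x' = 13.3000 + 13.0000·cos(-0.1215)·0.05 = 13.9452
y' = -7.5000 + 13.0000·sin(-0.1215)·0.05 = -7.5788
θ' = -0.1215 + (13.0000/2.0)·tan(0.37)·0.05 = 0.0046
v' = 13.0000 + 3.6000·0.05 = 13.1800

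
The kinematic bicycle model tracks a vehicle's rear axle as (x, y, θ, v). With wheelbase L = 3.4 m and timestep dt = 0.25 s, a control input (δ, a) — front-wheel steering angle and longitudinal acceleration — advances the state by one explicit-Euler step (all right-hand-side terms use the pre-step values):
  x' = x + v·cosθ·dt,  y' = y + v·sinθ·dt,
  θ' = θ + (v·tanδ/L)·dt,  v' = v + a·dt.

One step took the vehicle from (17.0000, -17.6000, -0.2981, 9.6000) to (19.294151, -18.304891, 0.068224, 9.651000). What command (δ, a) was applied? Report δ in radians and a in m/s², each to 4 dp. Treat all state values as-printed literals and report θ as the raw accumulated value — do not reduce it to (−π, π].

a = (v'−v)/dt = (0.051000)/0.25 = 0.2040
Δθ = θ'−θ = 0.366324;  (v·dt/L) = 9.6000·0.25/3.4 = 0.705882
tan δ = Δθ·L/(v·dt) = 0.518959  →  δ = 0.4787

δ = 0.4787, a = 0.2040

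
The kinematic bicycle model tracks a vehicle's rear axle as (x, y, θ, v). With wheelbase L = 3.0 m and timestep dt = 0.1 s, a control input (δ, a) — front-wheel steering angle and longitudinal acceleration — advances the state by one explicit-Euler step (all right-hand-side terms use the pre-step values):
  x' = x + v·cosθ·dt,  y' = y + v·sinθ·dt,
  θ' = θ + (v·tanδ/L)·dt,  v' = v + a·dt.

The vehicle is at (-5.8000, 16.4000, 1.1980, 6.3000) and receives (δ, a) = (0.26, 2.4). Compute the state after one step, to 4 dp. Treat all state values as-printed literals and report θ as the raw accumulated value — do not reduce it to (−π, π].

x' = -5.8000 + 6.3000·cos(1.1980)·0.1 = -5.5705
y' = 16.4000 + 6.3000·sin(1.1980)·0.1 = 16.9867
θ' = 1.1980 + (6.3000/3.0)·tan(0.26)·0.1 = 1.2539
v' = 6.3000 + 2.4000·0.1 = 6.5400

(-5.5705, 16.9867, 1.2539, 6.5400)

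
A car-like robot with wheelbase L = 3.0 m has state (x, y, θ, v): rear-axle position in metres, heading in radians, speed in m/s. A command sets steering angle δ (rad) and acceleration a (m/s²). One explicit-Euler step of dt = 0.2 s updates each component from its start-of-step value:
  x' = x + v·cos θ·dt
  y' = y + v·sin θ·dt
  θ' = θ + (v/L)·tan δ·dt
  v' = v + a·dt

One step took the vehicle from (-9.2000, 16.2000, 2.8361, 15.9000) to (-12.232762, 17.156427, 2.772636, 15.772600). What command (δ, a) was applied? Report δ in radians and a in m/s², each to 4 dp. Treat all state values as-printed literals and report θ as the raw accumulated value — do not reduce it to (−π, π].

δ = -0.0598, a = -0.6370

a = (v'−v)/dt = (-0.127400)/0.2 = -0.6370
Δθ = θ'−θ = -0.063464;  (v·dt/L) = 15.9000·0.2/3.0 = 1.060000
tan δ = Δθ·L/(v·dt) = -0.059872  →  δ = -0.0598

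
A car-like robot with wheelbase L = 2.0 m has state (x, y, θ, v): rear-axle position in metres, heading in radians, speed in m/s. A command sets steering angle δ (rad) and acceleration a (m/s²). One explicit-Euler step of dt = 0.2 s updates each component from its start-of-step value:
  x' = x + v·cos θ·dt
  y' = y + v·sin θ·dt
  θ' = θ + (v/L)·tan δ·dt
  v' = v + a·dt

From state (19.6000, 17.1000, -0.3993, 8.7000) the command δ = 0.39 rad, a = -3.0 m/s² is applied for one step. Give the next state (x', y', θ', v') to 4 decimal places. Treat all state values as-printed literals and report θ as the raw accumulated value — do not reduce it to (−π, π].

x' = 19.6000 + 8.7000·cos(-0.3993)·0.2 = 21.2031
y' = 17.1000 + 8.7000·sin(-0.3993)·0.2 = 16.4235
θ' = -0.3993 + (8.7000/2.0)·tan(0.39)·0.2 = -0.0417
v' = 8.7000 − 3.0000·0.2 = 8.1000

(21.2031, 16.4235, -0.0417, 8.1000)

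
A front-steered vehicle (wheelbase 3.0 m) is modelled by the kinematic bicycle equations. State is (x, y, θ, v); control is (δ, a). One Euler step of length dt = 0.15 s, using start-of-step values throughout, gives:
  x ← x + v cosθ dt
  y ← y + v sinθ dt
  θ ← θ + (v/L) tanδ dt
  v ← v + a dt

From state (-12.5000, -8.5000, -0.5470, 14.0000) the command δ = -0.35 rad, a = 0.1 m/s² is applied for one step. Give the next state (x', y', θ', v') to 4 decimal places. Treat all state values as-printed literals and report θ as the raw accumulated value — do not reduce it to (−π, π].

(-10.7064, -9.5923, -0.8025, 14.0150)

x' = -12.5000 + 14.0000·cos(-0.5470)·0.15 = -10.7064
y' = -8.5000 + 14.0000·sin(-0.5470)·0.15 = -9.5923
θ' = -0.5470 + (14.0000/3.0)·tan(-0.35)·0.15 = -0.8025
v' = 14.0000 + 0.1000·0.15 = 14.0150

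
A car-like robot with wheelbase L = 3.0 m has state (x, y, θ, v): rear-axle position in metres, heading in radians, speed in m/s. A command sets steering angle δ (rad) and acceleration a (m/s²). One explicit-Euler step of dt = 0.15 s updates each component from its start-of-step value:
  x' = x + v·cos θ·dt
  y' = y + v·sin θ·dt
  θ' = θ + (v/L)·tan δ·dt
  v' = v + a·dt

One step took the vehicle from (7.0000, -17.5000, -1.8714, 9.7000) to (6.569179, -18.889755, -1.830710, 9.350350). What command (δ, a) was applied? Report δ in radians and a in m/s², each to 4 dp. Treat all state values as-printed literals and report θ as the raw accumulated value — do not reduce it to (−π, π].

a = (v'−v)/dt = (-0.349650)/0.15 = -2.3310
Δθ = θ'−θ = 0.040690;  (v·dt/L) = 9.7000·0.15/3.0 = 0.485000
tan δ = Δθ·L/(v·dt) = 0.083897  →  δ = 0.0837

δ = 0.0837, a = -2.3310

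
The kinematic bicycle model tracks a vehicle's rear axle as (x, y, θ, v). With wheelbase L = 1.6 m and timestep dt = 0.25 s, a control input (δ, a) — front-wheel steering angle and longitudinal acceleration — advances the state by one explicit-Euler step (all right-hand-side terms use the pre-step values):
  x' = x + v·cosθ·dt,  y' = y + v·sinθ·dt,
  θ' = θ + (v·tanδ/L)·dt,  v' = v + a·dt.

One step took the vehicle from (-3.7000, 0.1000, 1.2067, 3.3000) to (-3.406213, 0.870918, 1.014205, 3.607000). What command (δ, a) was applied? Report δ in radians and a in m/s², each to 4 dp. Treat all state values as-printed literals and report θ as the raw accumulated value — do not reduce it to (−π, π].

a = (v'−v)/dt = (0.307000)/0.25 = 1.2280
Δθ = θ'−θ = -0.192495;  (v·dt/L) = 3.3000·0.25/1.6 = 0.515625
tan δ = Δθ·L/(v·dt) = -0.373324  →  δ = -0.3573

δ = -0.3573, a = 1.2280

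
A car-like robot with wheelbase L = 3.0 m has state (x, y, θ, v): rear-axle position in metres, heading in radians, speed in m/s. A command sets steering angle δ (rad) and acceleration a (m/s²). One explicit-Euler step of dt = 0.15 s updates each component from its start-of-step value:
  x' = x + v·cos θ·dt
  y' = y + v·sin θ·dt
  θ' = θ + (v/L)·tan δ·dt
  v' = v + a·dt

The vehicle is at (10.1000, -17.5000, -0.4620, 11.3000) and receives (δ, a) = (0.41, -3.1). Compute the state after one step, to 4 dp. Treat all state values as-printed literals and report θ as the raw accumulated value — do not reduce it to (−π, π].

(11.6173, -18.2555, -0.2164, 10.8350)

x' = 10.1000 + 11.3000·cos(-0.4620)·0.15 = 11.6173
y' = -17.5000 + 11.3000·sin(-0.4620)·0.15 = -18.2555
θ' = -0.4620 + (11.3000/3.0)·tan(0.41)·0.15 = -0.2164
v' = 11.3000 − 3.1000·0.15 = 10.8350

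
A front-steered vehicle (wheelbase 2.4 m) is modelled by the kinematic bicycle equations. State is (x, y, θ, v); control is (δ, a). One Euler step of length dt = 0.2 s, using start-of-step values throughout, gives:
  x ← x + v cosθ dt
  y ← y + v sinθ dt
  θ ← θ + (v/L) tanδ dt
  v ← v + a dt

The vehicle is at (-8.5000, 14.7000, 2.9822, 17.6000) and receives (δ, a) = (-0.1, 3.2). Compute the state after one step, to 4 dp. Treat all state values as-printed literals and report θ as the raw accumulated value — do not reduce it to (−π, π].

x' = -8.5000 + 17.6000·cos(2.9822)·0.2 = -11.9754
y' = 14.7000 + 17.6000·sin(2.9822)·0.2 = 15.2587
θ' = 2.9822 + (17.6000/2.4)·tan(-0.1)·0.2 = 2.8350
v' = 17.6000 + 3.2000·0.2 = 18.2400

(-11.9754, 15.2587, 2.8350, 18.2400)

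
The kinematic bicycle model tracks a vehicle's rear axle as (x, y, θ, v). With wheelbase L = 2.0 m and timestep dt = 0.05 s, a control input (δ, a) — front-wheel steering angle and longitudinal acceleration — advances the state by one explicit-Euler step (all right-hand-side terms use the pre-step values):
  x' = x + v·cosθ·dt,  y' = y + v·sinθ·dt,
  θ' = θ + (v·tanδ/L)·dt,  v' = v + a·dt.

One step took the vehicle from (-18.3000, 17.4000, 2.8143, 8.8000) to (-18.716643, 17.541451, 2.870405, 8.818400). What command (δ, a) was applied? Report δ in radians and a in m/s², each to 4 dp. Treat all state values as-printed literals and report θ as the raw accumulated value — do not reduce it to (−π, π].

δ = 0.2497, a = 0.3680

a = (v'−v)/dt = (0.018400)/0.05 = 0.3680
Δθ = θ'−θ = 0.056105;  (v·dt/L) = 8.8000·0.05/2.0 = 0.220000
tan δ = Δθ·L/(v·dt) = 0.255023  →  δ = 0.2497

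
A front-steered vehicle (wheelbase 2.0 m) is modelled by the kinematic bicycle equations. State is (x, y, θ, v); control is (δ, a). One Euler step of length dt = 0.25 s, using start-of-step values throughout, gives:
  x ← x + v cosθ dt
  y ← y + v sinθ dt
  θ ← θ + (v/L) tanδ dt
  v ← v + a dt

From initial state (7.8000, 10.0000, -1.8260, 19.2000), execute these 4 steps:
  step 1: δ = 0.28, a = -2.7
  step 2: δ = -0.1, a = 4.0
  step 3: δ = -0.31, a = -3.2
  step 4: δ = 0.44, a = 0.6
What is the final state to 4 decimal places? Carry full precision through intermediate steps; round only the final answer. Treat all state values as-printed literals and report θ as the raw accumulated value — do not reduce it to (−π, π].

(6.9594, -7.5438, -1.0481, 18.8750)

after step 1 (δ=0.28, a=-2.7): (6.588276, 5.355463, -1.135870, 18.525000)
after step 2 (δ=-0.1, a=4.0): (8.539625, 1.155378, -1.368207, 19.525000)
after step 3 (δ=-0.31, a=-3.2): (9.521763, -3.626045, -2.150006, 18.725000)
after step 4 (δ=0.44, a=0.6): (6.959420, -7.543761, -1.048086, 18.875000)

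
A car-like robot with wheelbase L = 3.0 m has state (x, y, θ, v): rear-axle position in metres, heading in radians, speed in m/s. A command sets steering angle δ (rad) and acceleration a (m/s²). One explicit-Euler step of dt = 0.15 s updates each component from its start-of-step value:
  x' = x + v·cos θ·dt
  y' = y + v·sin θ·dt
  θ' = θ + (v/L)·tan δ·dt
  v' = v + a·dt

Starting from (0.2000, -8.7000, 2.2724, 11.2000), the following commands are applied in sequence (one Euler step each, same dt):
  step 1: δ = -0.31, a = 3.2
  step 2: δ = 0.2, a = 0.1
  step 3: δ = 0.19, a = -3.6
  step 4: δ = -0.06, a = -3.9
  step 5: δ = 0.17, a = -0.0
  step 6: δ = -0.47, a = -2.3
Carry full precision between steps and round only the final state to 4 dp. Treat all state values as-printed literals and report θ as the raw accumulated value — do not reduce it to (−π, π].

(-6.1446, -0.9857, 2.1126, 10.2250)

after step 1 (δ=-0.31, a=3.2): (-0.884345, -7.416802, 2.093017, 11.680000)
after step 2 (δ=0.2, a=0.1): (-1.758253, -5.898320, 2.211399, 11.695000)
after step 3 (δ=0.19, a=-3.6): (-2.806731, -4.491875, 2.323858, 11.155000)
after step 4 (δ=-0.06, a=-3.9): (-3.951026, -3.271075, 2.290353, 10.570000)
after step 5 (δ=0.17, a=-0.0): (-4.995952, -2.078624, 2.381074, 10.570000)
after step 6 (δ=-0.47, a=-2.3): (-6.144613, -0.985742, 2.112614, 10.225000)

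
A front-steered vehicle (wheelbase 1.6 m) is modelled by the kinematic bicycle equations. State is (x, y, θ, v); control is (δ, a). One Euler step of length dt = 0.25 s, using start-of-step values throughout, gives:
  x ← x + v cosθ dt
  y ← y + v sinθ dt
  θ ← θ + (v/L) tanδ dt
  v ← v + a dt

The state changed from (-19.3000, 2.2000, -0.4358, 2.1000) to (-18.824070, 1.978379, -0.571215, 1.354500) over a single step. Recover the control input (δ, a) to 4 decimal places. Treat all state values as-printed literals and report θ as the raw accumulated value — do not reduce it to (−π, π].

δ = -0.3914, a = -2.9820

a = (v'−v)/dt = (-0.745500)/0.25 = -2.9820
Δθ = θ'−θ = -0.135415;  (v·dt/L) = 2.1000·0.25/1.6 = 0.328125
tan δ = Δθ·L/(v·dt) = -0.412693  →  δ = -0.3914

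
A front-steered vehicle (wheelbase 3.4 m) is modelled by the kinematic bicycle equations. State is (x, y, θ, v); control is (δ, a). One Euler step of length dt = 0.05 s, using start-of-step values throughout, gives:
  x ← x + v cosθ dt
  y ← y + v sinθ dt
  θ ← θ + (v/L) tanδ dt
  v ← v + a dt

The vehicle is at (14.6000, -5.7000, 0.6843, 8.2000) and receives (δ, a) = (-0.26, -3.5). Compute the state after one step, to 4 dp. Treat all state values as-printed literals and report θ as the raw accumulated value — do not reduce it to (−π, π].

(14.9177, -5.4408, 0.6522, 8.0250)

x' = 14.6000 + 8.2000·cos(0.6843)·0.05 = 14.9177
y' = -5.7000 + 8.2000·sin(0.6843)·0.05 = -5.4408
θ' = 0.6843 + (8.2000/3.4)·tan(-0.26)·0.05 = 0.6522
v' = 8.2000 − 3.5000·0.05 = 8.0250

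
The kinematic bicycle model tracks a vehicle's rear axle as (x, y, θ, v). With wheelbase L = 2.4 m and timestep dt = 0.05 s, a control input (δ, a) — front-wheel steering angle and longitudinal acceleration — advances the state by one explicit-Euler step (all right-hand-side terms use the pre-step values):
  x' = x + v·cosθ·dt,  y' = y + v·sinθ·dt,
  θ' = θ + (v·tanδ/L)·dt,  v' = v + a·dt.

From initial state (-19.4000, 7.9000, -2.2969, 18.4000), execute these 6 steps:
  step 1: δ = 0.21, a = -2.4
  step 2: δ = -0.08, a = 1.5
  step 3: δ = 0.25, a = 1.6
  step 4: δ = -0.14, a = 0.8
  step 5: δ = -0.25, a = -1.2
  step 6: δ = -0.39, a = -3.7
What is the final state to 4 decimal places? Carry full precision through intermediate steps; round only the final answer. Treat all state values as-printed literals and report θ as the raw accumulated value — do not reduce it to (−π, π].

(-22.7955, 3.5605, -2.4582, 18.2300)

after step 1 (δ=0.21, a=-2.4): (-20.010844, 7.212054, -2.215195, 18.280000)
after step 2 (δ=-0.08, a=1.5): (-20.559901, 6.481347, -2.245727, 18.355000)
after step 3 (δ=0.25, a=1.6): (-21.133351, 5.764814, -2.148086, 18.435000)
after step 4 (δ=-0.14, a=0.8): (-21.636400, 4.992438, -2.202208, 18.475000)
after step 5 (δ=-0.25, a=-1.2): (-22.181676, 4.246791, -2.300488, 18.415000)
after step 6 (δ=-0.39, a=-3.7): (-22.795485, 3.560483, -2.458188, 18.230000)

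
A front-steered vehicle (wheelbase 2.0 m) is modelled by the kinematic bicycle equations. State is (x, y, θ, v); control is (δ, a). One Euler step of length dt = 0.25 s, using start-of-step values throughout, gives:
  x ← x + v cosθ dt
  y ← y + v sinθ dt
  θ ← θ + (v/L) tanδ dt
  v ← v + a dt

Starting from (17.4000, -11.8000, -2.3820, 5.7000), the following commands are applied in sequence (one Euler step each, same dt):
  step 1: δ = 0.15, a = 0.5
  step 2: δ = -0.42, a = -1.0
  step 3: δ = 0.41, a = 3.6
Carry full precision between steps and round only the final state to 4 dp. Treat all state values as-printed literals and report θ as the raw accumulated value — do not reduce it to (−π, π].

after step 1 (δ=0.15, a=0.5): (16.366709, -12.781292, -2.274316, 5.825000)
after step 2 (δ=-0.42, a=-1.0): (15.424652, -13.891785, -2.599477, 5.575000)
after step 3 (δ=0.41, a=3.6): (14.230740, -14.610889, -2.296593, 6.475000)

(14.2307, -14.6109, -2.2966, 6.4750)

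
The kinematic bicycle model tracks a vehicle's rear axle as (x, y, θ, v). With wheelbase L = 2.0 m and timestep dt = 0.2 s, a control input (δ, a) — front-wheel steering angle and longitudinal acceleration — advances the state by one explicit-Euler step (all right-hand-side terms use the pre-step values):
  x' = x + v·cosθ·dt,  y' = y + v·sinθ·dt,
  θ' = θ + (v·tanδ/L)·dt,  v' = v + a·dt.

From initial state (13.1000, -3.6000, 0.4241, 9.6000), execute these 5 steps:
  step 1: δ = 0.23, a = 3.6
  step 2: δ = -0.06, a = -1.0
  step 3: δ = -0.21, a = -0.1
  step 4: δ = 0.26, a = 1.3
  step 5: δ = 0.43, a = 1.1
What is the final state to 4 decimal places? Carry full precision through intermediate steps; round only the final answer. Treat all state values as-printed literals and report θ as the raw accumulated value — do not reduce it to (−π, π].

after step 1 (δ=0.23, a=3.6): (14.849906, -2.809919, 0.648878, 10.320000)
after step 2 (δ=-0.06, a=-1.0): (16.494424, -1.562659, 0.586883, 10.120000)
after step 3 (δ=-0.21, a=-0.1): (18.179750, -0.441832, 0.371183, 10.100000)
after step 4 (δ=0.26, a=1.3): (20.062185, 0.290859, 0.639865, 10.360000)
after step 5 (δ=0.43, a=1.1): (21.724295, 1.528023, 1.114996, 10.580000)

(21.7243, 1.5280, 1.1150, 10.5800)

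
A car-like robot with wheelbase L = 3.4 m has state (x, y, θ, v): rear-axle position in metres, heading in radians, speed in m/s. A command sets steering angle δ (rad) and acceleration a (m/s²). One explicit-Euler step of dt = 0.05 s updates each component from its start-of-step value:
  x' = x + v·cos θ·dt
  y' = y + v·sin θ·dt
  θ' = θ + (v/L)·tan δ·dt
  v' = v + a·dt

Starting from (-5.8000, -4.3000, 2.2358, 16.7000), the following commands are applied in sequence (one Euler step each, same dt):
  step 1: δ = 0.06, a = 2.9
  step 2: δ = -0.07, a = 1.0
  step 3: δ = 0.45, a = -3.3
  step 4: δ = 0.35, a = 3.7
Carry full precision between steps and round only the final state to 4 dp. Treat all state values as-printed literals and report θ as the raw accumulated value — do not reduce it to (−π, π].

(-7.9539, -1.7285, 2.4430, 16.9150)

after step 1 (δ=0.06, a=2.9): (-6.315247, -3.642926, 2.250553, 16.845000)
after step 2 (δ=-0.07, a=1.0): (-6.844688, -2.987887, 2.233184, 16.895000)
after step 3 (δ=0.45, a=-3.3): (-7.364211, -2.321780, 2.353202, 16.730000)
after step 4 (δ=0.35, a=3.7): (-7.953933, -1.728517, 2.443010, 16.915000)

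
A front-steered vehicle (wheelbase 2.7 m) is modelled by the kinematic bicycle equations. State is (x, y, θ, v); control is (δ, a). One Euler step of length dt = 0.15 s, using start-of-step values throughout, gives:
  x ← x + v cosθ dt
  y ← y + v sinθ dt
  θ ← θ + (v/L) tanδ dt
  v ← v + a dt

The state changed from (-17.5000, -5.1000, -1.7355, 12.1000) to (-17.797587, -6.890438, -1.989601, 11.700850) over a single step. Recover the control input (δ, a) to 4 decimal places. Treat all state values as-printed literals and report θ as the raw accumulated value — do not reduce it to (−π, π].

a = (v'−v)/dt = (-0.399150)/0.15 = -2.6610
Δθ = θ'−θ = -0.254101;  (v·dt/L) = 12.1000·0.15/2.7 = 0.672222
tan δ = Δθ·L/(v·dt) = -0.378001  →  δ = -0.3614

δ = -0.3614, a = -2.6610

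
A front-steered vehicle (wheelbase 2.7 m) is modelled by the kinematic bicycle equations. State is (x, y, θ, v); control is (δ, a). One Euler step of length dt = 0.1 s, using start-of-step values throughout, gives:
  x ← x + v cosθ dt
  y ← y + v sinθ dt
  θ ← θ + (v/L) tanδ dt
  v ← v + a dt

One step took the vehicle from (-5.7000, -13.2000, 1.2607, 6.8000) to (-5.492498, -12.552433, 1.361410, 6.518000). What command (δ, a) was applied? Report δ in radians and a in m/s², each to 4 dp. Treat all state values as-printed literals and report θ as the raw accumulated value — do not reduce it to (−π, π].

a = (v'−v)/dt = (-0.282000)/0.1 = -2.8200
Δθ = θ'−θ = 0.100710;  (v·dt/L) = 6.8000·0.1/2.7 = 0.251852
tan δ = Δθ·L/(v·dt) = 0.399878  →  δ = 0.3804

δ = 0.3804, a = -2.8200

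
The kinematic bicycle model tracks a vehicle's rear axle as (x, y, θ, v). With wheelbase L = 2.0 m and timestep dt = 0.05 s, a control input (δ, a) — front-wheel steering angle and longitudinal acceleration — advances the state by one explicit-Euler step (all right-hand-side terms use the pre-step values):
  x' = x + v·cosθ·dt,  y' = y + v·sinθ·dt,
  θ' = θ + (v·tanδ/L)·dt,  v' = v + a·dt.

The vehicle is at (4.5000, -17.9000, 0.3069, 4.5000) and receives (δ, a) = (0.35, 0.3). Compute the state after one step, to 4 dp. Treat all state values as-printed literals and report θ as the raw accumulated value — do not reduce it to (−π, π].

x' = 4.5000 + 4.5000·cos(0.3069)·0.05 = 4.7145
y' = -17.9000 + 4.5000·sin(0.3069)·0.05 = -17.8320
θ' = 0.3069 + (4.5000/2.0)·tan(0.35)·0.05 = 0.3480
v' = 4.5000 + 0.3000·0.05 = 4.5150

(4.7145, -17.8320, 0.3480, 4.5150)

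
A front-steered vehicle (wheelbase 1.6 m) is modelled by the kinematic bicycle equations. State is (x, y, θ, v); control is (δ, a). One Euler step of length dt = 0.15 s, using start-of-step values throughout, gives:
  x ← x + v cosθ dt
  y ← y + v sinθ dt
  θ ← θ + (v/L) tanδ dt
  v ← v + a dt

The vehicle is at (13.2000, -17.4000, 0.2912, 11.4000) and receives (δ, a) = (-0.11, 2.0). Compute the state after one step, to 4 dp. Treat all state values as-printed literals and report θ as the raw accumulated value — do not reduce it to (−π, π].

(14.8380, -16.9091, 0.1732, 11.7000)

x' = 13.2000 + 11.4000·cos(0.2912)·0.15 = 14.8380
y' = -17.4000 + 11.4000·sin(0.2912)·0.15 = -16.9091
θ' = 0.2912 + (11.4000/1.6)·tan(-0.11)·0.15 = 0.1732
v' = 11.4000 + 2.0000·0.15 = 11.7000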